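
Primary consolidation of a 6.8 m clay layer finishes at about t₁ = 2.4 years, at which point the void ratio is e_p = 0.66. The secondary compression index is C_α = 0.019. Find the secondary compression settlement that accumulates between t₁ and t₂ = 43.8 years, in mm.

S_s ≈ 98.2 mm

Secondary compression: S_s = C_α·H/(1+e_p)·log₁₀(t₂/t₁)
S_s = 0.019×6.8/(1+0.66)×log₁₀(43.8/2.4)
    = 0.07783 × 1.261 = 0.09817 m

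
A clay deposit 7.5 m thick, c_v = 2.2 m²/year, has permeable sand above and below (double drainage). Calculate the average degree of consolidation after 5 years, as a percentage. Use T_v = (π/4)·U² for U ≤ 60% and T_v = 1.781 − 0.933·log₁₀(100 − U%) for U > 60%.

U ≈ 88.2 %

Drainage path length: H_d = H/2 = 3.75 m (double drainage).
T_v = c_v·t/H_d² = 2.2×5/3.75² = 0.78222.
T_v = 0.78222 corresponds to the U > 60% branch:
U = 1 − 10^((1.781 − T_v)/0.933)/100 = 0.8824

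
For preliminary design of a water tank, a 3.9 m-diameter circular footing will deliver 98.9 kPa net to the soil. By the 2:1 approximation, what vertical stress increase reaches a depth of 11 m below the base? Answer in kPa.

Δσ_z ≈ 6.78 kPa

By the 2:1 method the load spreads at 1 horizontal : 2 vertical, so at depth z the loaded area has grown by z in each plan dimension:
Δσ ≈ qD²/(D+z)² = 98.9×3.9²/(3.9+11)² = 6.7757 kPa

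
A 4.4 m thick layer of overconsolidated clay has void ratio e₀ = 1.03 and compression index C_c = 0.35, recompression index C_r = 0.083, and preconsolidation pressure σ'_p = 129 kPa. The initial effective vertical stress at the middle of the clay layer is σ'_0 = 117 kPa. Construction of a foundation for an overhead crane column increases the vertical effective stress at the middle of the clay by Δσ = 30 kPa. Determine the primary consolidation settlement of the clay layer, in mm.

S_c ≈ 50.7 mm

Final effective stress: σ'_f = 117 + 30 = 147 kPa.
σ'_f = 147 > σ'_p = 129 kPa, so the stress path crosses the preconsolidation pressure — recompression up to σ'_p, then virgin compression beyond:
S_c = H/(1+e₀)·[C_r·log₁₀(σ'_p/σ'_0) + C_c·log₁₀(σ'_f/σ'_p)]
    = 4.4/2.03 × [0.083×log₁₀(129/117) + 0.35×log₁₀(147/129)]
    = 2.1675 × [0.0035195 + 0.019855] = 0.05066 m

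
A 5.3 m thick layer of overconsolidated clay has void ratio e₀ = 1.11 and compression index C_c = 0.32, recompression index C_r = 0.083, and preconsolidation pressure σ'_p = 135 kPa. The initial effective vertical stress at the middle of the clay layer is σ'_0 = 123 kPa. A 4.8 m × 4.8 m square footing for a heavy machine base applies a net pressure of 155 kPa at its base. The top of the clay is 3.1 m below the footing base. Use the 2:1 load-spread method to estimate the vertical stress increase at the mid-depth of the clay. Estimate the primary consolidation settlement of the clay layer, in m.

S_c ≈ 0.0569 m

Mid-depth of clay below the footing base: z = 3.1 + 5.3/2 = 5.75 m.
Stress increase at mid-clay by the 2:1 spreading method:
Δσ = qBL/((B+z)(L+z)) = 155×4.8×4.8/((4.8+5.75)(4.8+5.75)) = 32.086 kPa
Final effective stress: σ'_f = 123 + 32.086 = 155.09 kPa.
σ'_f = 155.09 > σ'_p = 135 kPa, so the stress path crosses the preconsolidation pressure — recompression up to σ'_p, then virgin compression beyond:
S_c = H/(1+e₀)·[C_r·log₁₀(σ'_p/σ'_0) + C_c·log₁₀(σ'_f/σ'_p)]
    = 5.3/2.11 × [0.083×log₁₀(135/123) + 0.32×log₁₀(155.09/135)]
    = 2.5118 × [0.0033556 + 0.01928] = 0.05686 m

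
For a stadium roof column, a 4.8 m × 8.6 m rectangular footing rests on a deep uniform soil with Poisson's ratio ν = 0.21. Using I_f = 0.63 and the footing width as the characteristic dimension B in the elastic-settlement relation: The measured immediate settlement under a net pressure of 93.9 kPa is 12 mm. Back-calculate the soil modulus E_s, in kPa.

E_s ≈ 22600 kPa

S_e = q·B·(1−ν²)/E_s · I_f  ⇒  E_s = q·B·(1−ν²)·I_f / S_e.
E_s = 93.9 × 4.8 × 0.9559 × 0.63 / 0.012 = 22620 kPa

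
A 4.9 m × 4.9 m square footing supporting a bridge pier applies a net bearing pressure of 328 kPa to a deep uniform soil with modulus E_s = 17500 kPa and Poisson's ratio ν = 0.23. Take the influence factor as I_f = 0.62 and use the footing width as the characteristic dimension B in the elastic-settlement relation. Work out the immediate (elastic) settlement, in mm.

Immediate (elastic) settlement: S_e = q·B·(1−ν²)/E_s · I_f.
S_e = 328 × 4.9 × (1 − 0.23²) / 17500 × 0.62
    = 328 × 4.9 × 0.9471 / 17500 × 0.62
    = 0.05393 m = 53.93 mm

S_e ≈ 53.9 mm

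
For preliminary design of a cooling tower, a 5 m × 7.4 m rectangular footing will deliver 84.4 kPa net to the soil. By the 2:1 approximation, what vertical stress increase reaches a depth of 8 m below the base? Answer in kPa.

By the 2:1 method the load spreads at 1 horizontal : 2 vertical, so at depth z the loaded area has grown by z in each plan dimension:
Δσ = qBL/((B+z)(L+z)) = 84.4×5×7.4/((5+8)(7.4+8)) = 15.598 kPa

Δσ_z ≈ 15.6 kPa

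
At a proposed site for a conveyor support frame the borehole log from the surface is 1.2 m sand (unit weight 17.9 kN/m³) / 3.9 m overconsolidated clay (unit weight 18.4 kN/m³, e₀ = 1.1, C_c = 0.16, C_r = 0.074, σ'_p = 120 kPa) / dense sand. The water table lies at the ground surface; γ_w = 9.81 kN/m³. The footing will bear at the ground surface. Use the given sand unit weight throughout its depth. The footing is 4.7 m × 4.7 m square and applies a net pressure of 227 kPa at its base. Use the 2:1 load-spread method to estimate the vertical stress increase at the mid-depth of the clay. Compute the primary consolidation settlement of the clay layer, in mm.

S_c ≈ 83.9 mm

Mid-depth of clay below the ground surface: z = 1.2 + 3.9/2 = 3.15 m.
Total vertical stress at mid-clay: σ_v = 17.9×1.2 + 18.4×1.95 = 57.36 kPa.
Pore pressure: u = 9.81×(3.15 − 0) = 30.902 kPa.
Initial effective stress: σ'_0 = σ_v − u = 57.36 − 30.902 = 26.458 kPa.
Stress increase at mid-clay by the 2:1 spreading method:
Δσ = qBL/((B+z)(L+z)) = 227×4.7×4.7/((4.7+3.15)(4.7+3.15)) = 81.373 kPa
Final effective stress: σ'_f = 26.458 + 81.373 = 107.83 kPa.
σ'_f = 107.83 ≤ σ'_p = 120 kPa, so the clay remains overconsolidated and only the recompression index applies:
S_c = C_r·H/(1+e₀)·log₁₀(σ'_f/σ'_0) = 0.074×3.9/2.1×log₁₀(107.83/26.458)
    = 0.13743 × 0.61018 = 0.08385 m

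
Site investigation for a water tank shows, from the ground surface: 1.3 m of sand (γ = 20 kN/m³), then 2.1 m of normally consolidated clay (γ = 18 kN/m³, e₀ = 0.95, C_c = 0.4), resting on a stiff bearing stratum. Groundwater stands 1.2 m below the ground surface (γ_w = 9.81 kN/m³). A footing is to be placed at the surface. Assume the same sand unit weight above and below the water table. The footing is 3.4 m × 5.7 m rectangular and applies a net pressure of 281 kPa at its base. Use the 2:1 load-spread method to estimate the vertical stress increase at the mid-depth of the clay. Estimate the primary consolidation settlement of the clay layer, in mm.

S_c ≈ 281 mm

Mid-depth of clay below the ground surface: z = 1.3 + 2.1/2 = 2.35 m.
Total vertical stress at mid-clay: σ_v = 20×1.3 + 18×1.05 = 44.9 kPa.
Pore pressure: u = 9.81×(2.35 − 1.2) = 11.281 kPa.
Initial effective stress: σ'_0 = σ_v − u = 44.9 − 11.281 = 33.619 kPa.
Stress increase at mid-clay by the 2:1 spreading method:
Δσ = qBL/((B+z)(L+z)) = 281×3.4×5.7/((3.4+2.35)(5.7+2.35)) = 117.65 kPa
Final effective stress: σ'_f = σ'_0 + Δσ = 33.619 + 117.65 = 151.27 kPa.
Normally consolidated clay, so the full stress increment lies on the virgin compression line:
S_c = C_c·H/(1+e₀)·log₁₀(σ'_f/σ'_0) = 0.4×2.1/(1+0.95)×log₁₀(151.27/33.619)
    = 0.43077 × 0.65317 = 0.2814 m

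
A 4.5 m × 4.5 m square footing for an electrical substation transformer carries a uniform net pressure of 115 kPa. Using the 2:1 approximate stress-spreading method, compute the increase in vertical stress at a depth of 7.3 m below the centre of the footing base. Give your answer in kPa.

Δσ_z ≈ 16.7 kPa

By the 2:1 method the load spreads at 1 horizontal : 2 vertical, so at depth z the loaded area has grown by z in each plan dimension:
Δσ = qBL/((B+z)(L+z)) = 115×4.5×4.5/((4.5+7.3)(4.5+7.3)) = 16.725 kPa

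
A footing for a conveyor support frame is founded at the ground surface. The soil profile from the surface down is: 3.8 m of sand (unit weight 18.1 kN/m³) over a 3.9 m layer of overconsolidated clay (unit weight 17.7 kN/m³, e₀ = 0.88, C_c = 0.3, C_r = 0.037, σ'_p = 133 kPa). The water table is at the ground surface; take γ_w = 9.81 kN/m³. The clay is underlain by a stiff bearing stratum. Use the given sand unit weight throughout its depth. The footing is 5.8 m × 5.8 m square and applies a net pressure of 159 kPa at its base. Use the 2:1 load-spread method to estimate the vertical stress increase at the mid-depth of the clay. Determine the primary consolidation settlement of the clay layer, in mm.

Mid-depth of clay below the ground surface: z = 3.8 + 3.9/2 = 5.75 m.
Total vertical stress at mid-clay: σ_v = 18.1×3.8 + 17.7×1.95 = 103.3 kPa.
Pore pressure: u = 9.81×(5.75 − 0) = 56.408 kPa.
Initial effective stress: σ'_0 = σ_v − u = 103.3 − 56.408 = 46.892 kPa.
Stress increase at mid-clay by the 2:1 spreading method:
Δσ = qBL/((B+z)(L+z)) = 159×5.8×5.8/((5.8+5.75)(5.8+5.75)) = 40.095 kPa
Final effective stress: σ'_f = 46.892 + 40.095 = 86.987 kPa.
σ'_f = 86.987 ≤ σ'_p = 133 kPa, so the clay remains overconsolidated and only the recompression index applies:
S_c = C_r·H/(1+e₀)·log₁₀(σ'_f/σ'_0) = 0.037×3.9/1.88×log₁₀(86.987/46.892)
    = 0.076756 × 0.26836 = 0.0206 m

S_c ≈ 20.6 mm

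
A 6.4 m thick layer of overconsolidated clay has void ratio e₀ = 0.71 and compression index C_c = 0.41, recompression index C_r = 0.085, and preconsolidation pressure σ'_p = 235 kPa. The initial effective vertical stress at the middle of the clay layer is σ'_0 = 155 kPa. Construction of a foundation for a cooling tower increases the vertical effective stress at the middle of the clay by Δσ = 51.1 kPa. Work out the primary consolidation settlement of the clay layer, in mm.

Final effective stress: σ'_f = 155 + 51.1 = 206.1 kPa.
σ'_f = 206.1 ≤ σ'_p = 235 kPa, so the clay remains overconsolidated and only the recompression index applies:
S_c = C_r·H/(1+e₀)·log₁₀(σ'_f/σ'_0) = 0.085×6.4/1.71×log₁₀(206.1/155)
    = 0.31813 × 0.12375 = 0.03937 m

S_c ≈ 39.4 mm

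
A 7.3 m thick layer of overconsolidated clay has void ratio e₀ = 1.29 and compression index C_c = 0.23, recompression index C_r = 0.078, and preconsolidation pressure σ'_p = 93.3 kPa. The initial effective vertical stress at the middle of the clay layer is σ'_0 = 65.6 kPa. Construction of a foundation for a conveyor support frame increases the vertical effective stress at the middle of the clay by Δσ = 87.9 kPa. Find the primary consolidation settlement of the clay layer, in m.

Final effective stress: σ'_f = 65.6 + 87.9 = 153.5 kPa.
σ'_f = 153.5 > σ'_p = 93.3 kPa, so the stress path crosses the preconsolidation pressure — recompression up to σ'_p, then virgin compression beyond:
S_c = H/(1+e₀)·[C_r·log₁₀(σ'_p/σ'_0) + C_c·log₁₀(σ'_f/σ'_p)]
    = 7.3/2.29 × [0.078×log₁₀(93.3/65.6) + 0.23×log₁₀(153.5/93.3)]
    = 3.1878 × [0.011932 + 0.049732] = 0.1966 m

S_c ≈ 0.197 m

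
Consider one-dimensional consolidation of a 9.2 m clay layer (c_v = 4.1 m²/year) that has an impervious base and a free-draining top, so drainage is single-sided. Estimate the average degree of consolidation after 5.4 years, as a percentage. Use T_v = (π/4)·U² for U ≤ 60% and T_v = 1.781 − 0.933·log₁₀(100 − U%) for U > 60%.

U ≈ 57.7 %

Drainage path length: H_d = H = 9.2 m (single drainage).
T_v = c_v·t/H_d² = 4.1×5.4/9.2² = 0.26158.
T_v = 0.26158 corresponds to the U ≤ 60% branch:
U = √(4T_v/π) = 0.5771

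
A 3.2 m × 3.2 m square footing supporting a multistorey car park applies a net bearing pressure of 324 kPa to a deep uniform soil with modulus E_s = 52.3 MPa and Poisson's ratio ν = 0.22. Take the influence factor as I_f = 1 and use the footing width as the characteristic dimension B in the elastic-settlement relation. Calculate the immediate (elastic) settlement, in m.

S_e ≈ 0.0189 m

Immediate (elastic) settlement: S_e = q·B·(1−ν²)/E_s · I_f.
E_s = 52.3 MPa = 52300 kPa.
S_e = 324 × 3.2 × (1 − 0.22²) / 52300 × 1
    = 324 × 3.2 × 0.9516 / 52300 × 1
    = 0.01886 m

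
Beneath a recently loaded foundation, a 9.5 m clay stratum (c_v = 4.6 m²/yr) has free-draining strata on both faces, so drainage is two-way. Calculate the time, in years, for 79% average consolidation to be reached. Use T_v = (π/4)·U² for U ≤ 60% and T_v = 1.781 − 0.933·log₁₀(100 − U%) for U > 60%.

t ≈ 2.68 years

Drainage path length: H_d = H/2 = 4.75 m (double drainage).
U > 60%: T_v = 1.781 − 0.933·log₁₀(100 − 79) = 0.54737.
t = T_v·H_d²/c_v = 0.54737×4.75²/4.6 = 2.685 years.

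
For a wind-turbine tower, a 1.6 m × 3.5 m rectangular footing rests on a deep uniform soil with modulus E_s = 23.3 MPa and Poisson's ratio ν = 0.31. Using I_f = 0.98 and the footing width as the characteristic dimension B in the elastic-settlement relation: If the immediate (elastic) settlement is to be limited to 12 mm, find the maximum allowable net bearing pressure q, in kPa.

E_s = 23.3 MPa = 23300 kPa.
S_e = q·B·(1−ν²)/E_s · I_f  ⇒  q = S_e·E_s / (B·(1−ν²)·I_f).
q = 0.012 × 23300 / (1.6 × 0.9039 × 0.98) = 197.3 kPa

q ≈ 197 kPa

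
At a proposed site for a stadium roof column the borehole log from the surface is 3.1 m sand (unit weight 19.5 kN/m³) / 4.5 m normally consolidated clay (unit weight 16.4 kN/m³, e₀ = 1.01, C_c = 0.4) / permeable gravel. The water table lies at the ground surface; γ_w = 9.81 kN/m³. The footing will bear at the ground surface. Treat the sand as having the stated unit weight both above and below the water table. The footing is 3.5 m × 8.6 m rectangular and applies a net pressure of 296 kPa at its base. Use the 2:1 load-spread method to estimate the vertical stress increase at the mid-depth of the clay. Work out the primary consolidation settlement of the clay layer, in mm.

Mid-depth of clay below the ground surface: z = 3.1 + 4.5/2 = 5.35 m.
Total vertical stress at mid-clay: σ_v = 19.5×3.1 + 16.4×2.25 = 97.35 kPa.
Pore pressure: u = 9.81×(5.35 − 0) = 52.483 kPa.
Initial effective stress: σ'_0 = σ_v − u = 97.35 − 52.483 = 44.867 kPa.
Stress increase at mid-clay by the 2:1 spreading method:
Δσ = qBL/((B+z)(L+z)) = 296×3.5×8.6/((3.5+5.35)(8.6+5.35)) = 72.167 kPa
Final effective stress: σ'_f = σ'_0 + Δσ = 44.867 + 72.167 = 117.03 kPa.
Normally consolidated clay, so the full stress increment lies on the virgin compression line:
S_c = C_c·H/(1+e₀)·log₁₀(σ'_f/σ'_0) = 0.4×4.5/(1+1.01)×log₁₀(117.03/44.867)
    = 0.89552 × 0.41637 = 0.3729 m

S_c ≈ 373 mm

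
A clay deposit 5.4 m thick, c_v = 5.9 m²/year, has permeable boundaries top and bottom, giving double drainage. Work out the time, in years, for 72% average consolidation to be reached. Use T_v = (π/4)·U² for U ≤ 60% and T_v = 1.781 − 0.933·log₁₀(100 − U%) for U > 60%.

Drainage path length: H_d = H/2 = 2.7 m (double drainage).
U > 60%: T_v = 1.781 − 0.933·log₁₀(100 − 72) = 0.4308.
t = T_v·H_d²/c_v = 0.4308×2.7²/5.9 = 0.5323 years.

t ≈ 0.532 years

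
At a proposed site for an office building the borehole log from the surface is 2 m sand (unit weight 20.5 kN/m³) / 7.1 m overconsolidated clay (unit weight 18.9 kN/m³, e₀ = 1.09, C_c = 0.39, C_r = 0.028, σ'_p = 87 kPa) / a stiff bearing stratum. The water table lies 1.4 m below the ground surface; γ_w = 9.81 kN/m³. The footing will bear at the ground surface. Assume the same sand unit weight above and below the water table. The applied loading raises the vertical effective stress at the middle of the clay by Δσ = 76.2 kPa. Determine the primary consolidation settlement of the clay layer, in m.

Mid-depth of clay below the ground surface: z = 2 + 7.1/2 = 5.55 m.
Total vertical stress at mid-clay: σ_v = 20.5×2 + 18.9×3.55 = 108.09 kPa.
Pore pressure: u = 9.81×(5.55 − 1.4) = 40.712 kPa.
Initial effective stress: σ'_0 = σ_v − u = 108.09 − 40.712 = 67.378 kPa.
Final effective stress: σ'_f = 67.378 + 76.2 = 143.58 kPa.
σ'_f = 143.58 > σ'_p = 87 kPa, so the stress path crosses the preconsolidation pressure — recompression up to σ'_p, then virgin compression beyond:
S_c = H/(1+e₀)·[C_r·log₁₀(σ'_p/σ'_0) + C_c·log₁₀(σ'_f/σ'_p)]
    = 7.1/2.09 × [0.028×log₁₀(87/67.378) + 0.39×log₁₀(143.58/87)]
    = 3.3971 × [0.003108 + 0.084854] = 0.2988 m

S_c ≈ 0.299 m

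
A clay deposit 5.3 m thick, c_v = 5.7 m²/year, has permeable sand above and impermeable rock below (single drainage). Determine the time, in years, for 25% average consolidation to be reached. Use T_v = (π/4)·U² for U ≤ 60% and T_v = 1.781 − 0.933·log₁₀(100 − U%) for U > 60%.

t ≈ 0.242 years

Drainage path length: H_d = H = 5.3 m (single drainage).
U ≤ 60%: T_v = (π/4)·U² = (π/4)×0.25² = 0.049087.
t = T_v·H_d²/c_v = 0.049087×5.3²/5.7 = 0.2419 years.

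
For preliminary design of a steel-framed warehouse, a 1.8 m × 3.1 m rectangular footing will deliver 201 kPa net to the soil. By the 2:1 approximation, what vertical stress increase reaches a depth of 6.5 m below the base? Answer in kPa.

Δσ_z ≈ 14.1 kPa

By the 2:1 method the load spreads at 1 horizontal : 2 vertical, so at depth z the loaded area has grown by z in each plan dimension:
Δσ = qBL/((B+z)(L+z)) = 201×1.8×3.1/((1.8+6.5)(3.1+6.5)) = 14.076 kPa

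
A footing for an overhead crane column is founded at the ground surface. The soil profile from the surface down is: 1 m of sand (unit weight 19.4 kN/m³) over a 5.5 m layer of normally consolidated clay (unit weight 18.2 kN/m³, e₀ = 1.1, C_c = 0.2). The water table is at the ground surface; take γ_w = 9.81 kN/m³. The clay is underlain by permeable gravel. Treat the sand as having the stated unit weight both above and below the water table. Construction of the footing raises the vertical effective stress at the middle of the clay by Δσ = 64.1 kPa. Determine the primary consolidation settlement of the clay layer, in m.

S_c ≈ 0.247 m

Mid-depth of clay below the ground surface: z = 1 + 5.5/2 = 3.75 m.
Total vertical stress at mid-clay: σ_v = 19.4×1 + 18.2×2.75 = 69.45 kPa.
Pore pressure: u = 9.81×(3.75 − 0) = 36.788 kPa.
Initial effective stress: σ'_0 = σ_v − u = 69.45 − 36.788 = 32.662 kPa.
Final effective stress: σ'_f = σ'_0 + Δσ = 32.662 + 64.1 = 96.762 kPa.
Normally consolidated clay, so the full stress increment lies on the virgin compression line:
S_c = C_c·H/(1+e₀)·log₁₀(σ'_f/σ'_0) = 0.2×5.5/(1+1.1)×log₁₀(96.762/32.662)
    = 0.52381 × 0.47166 = 0.2471 m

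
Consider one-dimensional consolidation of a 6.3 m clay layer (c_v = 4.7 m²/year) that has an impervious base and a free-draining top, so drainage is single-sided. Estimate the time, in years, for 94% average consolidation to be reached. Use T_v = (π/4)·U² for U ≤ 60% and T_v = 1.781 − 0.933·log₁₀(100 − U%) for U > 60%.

Drainage path length: H_d = H = 6.3 m (single drainage).
U > 60%: T_v = 1.781 − 0.933·log₁₀(100 − 94) = 1.055.
t = T_v·H_d²/c_v = 1.055×6.3²/4.7 = 8.909 years.

t ≈ 8.91 years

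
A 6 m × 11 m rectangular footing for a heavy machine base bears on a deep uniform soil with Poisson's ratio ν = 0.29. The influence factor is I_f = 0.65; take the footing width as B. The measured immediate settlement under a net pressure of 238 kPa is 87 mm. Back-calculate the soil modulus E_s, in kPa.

S_e = q·B·(1−ν²)/E_s · I_f  ⇒  E_s = q·B·(1−ν²)·I_f / S_e.
E_s = 238 × 6 × 0.9159 × 0.65 / 0.087 = 9772 kPa

E_s ≈ 9770 kPa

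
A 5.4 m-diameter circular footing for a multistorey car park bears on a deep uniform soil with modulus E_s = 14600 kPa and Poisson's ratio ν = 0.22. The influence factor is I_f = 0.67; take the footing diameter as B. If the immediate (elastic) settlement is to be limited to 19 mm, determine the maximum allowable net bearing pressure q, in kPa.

S_e = q·B·(1−ν²)/E_s · I_f  ⇒  q = S_e·E_s / (B·(1−ν²)·I_f).
q = 0.019 × 14600 / (5.4 × 0.9516 × 0.67) = 80.57 kPa

q ≈ 80.6 kPa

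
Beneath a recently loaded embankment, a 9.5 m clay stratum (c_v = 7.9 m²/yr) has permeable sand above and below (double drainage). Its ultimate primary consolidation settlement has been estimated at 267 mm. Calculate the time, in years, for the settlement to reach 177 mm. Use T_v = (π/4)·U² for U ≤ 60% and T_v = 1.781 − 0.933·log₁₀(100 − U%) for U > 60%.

Drainage path length: H_d = H/2 = 4.75 m (double drainage).
U = S(t)/S_ult = 177/267 = 0.6629.
U > 60%: T_v = 1.781 − 0.933·log₁₀(100 − 66.292) = 0.35563.
t = T_v·H_d²/c_v = 0.35563×4.75²/7.9 = 1.016 years.

t ≈ 1.02 years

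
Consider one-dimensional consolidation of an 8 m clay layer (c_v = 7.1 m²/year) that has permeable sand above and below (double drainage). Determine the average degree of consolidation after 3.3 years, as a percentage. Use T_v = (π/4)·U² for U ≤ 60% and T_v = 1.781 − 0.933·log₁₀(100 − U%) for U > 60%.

U ≈ 97.8 %

Drainage path length: H_d = H/2 = 4 m (double drainage).
T_v = c_v·t/H_d² = 7.1×3.3/4² = 1.4644.
T_v = 1.4644 corresponds to the U > 60% branch:
U = 1 − 10^((1.781 − T_v)/0.933)/100 = 0.9782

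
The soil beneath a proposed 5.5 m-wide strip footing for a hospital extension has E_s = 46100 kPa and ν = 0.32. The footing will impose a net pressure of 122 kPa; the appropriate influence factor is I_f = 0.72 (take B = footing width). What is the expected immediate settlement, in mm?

S_e ≈ 9.41 mm

Immediate (elastic) settlement: S_e = q·B·(1−ν²)/E_s · I_f.
S_e = 122 × 5.5 × (1 − 0.32²) / 46100 × 0.72
    = 122 × 5.5 × 0.8976 / 46100 × 0.72
    = 0.009407 m = 9.407 mm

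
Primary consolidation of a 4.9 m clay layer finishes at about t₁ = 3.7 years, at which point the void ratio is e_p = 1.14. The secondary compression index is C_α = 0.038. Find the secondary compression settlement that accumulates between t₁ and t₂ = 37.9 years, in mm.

Secondary compression: S_s = C_α·H/(1+e_p)·log₁₀(t₂/t₁)
S_s = 0.038×4.9/(1+1.14)×log₁₀(37.9/3.7)
    = 0.08701 × 1.01 = 0.08792 m

S_s ≈ 87.9 mm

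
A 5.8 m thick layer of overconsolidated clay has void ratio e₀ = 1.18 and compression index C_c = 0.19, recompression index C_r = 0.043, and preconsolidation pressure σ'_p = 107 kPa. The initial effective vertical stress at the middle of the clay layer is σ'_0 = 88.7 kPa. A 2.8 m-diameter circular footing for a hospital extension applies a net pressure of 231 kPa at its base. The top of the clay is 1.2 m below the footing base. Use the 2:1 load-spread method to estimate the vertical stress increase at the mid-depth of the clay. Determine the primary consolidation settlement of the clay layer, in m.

S_c ≈ 0.0465 m

Mid-depth of clay below the footing base: z = 1.2 + 5.8/2 = 4.1 m.
Stress increase at mid-clay by the 2:1 spreading method:
Δσ ≈ qD²/(D+z)² = 231×2.8²/(2.8+4.1)² = 38.039 kPa
Final effective stress: σ'_f = 88.7 + 38.039 = 126.74 kPa.
σ'_f = 126.74 > σ'_p = 107 kPa, so the stress path crosses the preconsolidation pressure — recompression up to σ'_p, then virgin compression beyond:
S_c = H/(1+e₀)·[C_r·log₁₀(σ'_p/σ'_0) + C_c·log₁₀(σ'_f/σ'_p)]
    = 5.8/2.18 × [0.043×log₁₀(107/88.7) + 0.19×log₁₀(126.74/107)]
    = 2.6606 × [0.0035028 + 0.013971] = 0.04649 m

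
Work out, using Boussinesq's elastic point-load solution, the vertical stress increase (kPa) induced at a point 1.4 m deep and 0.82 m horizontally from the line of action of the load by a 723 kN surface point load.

Boussinesq vertical stress below a point load on an elastic half-space:
Δσ_z = 3P/(2πz²) · [1 + (r/z)²]^(−5/2)
r/z = 0.82/1.4 = 0.58571; [1+(r/z)²]^(−5/2) = 0.47837.
Δσ_z = 3×723/(2π×1.4²) × 0.47837 = 176.13 × 0.47837 = 84.26 kPa

Δσ_z ≈ 84.3 kPa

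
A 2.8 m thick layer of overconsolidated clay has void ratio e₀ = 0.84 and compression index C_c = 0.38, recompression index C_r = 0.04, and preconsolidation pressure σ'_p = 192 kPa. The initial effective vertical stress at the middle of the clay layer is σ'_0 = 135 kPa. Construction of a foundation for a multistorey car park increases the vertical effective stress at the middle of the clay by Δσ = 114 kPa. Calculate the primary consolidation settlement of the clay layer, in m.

S_c ≈ 0.0746 m

Final effective stress: σ'_f = 135 + 114 = 249 kPa.
σ'_f = 249 > σ'_p = 192 kPa, so the stress path crosses the preconsolidation pressure — recompression up to σ'_p, then virgin compression beyond:
S_c = H/(1+e₀)·[C_r·log₁₀(σ'_p/σ'_0) + C_c·log₁₀(σ'_f/σ'_p)]
    = 2.8/1.84 × [0.04×log₁₀(192/135) + 0.38×log₁₀(249/192)]
    = 1.5217 × [0.0061187 + 0.042901] = 0.07459 m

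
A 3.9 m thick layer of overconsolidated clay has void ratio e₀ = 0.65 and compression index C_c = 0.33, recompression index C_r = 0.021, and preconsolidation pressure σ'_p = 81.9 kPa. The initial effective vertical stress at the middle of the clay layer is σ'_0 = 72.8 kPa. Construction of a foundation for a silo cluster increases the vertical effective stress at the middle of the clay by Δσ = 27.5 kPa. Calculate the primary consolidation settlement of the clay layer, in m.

S_c ≈ 0.0712 m

Final effective stress: σ'_f = 72.8 + 27.5 = 100.3 kPa.
σ'_f = 100.3 > σ'_p = 81.9 kPa, so the stress path crosses the preconsolidation pressure — recompression up to σ'_p, then virgin compression beyond:
S_c = H/(1+e₀)·[C_r·log₁₀(σ'_p/σ'_0) + C_c·log₁₀(σ'_f/σ'_p)]
    = 3.9/1.65 × [0.021×log₁₀(81.9/72.8) + 0.33×log₁₀(100.3/81.9)]
    = 2.3636 × [0.0010742 + 0.029046] = 0.07119 m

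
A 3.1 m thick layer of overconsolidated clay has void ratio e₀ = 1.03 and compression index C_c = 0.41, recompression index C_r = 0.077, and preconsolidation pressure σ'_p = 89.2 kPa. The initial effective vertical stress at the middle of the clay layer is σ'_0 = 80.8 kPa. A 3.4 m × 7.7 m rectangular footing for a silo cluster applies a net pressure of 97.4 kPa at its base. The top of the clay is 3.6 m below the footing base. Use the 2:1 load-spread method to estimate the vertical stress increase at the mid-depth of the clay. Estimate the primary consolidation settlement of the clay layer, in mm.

S_c ≈ 46.8 mm

Mid-depth of clay below the footing base: z = 3.6 + 3.1/2 = 5.15 m.
Stress increase at mid-clay by the 2:1 spreading method:
Δσ = qBL/((B+z)(L+z)) = 97.4×3.4×7.7/((3.4+5.15)(7.7+5.15)) = 23.209 kPa
Final effective stress: σ'_f = 80.8 + 23.209 = 104.01 kPa.
σ'_f = 104.01 > σ'_p = 89.2 kPa, so the stress path crosses the preconsolidation pressure — recompression up to σ'_p, then virgin compression beyond:
S_c = H/(1+e₀)·[C_r·log₁₀(σ'_p/σ'_0) + C_c·log₁₀(σ'_f/σ'_p)]
    = 3.1/2.03 × [0.077×log₁₀(89.2/80.8) + 0.41×log₁₀(104.01/89.2)]
    = 1.5271 × [0.0033074 + 0.027351] = 0.04682 m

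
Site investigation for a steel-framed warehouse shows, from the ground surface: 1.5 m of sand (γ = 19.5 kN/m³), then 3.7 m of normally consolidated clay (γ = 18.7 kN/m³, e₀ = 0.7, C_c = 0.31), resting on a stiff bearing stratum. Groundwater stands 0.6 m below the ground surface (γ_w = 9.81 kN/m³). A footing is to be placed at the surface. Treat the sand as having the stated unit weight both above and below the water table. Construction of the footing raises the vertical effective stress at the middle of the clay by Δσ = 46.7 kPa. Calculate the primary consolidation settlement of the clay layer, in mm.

S_c ≈ 240 mm

Mid-depth of clay below the ground surface: z = 1.5 + 3.7/2 = 3.35 m.
Total vertical stress at mid-clay: σ_v = 19.5×1.5 + 18.7×1.85 = 63.845 kPa.
Pore pressure: u = 9.81×(3.35 − 0.6) = 26.978 kPa.
Initial effective stress: σ'_0 = σ_v − u = 63.845 − 26.978 = 36.867 kPa.
Final effective stress: σ'_f = σ'_0 + Δσ = 36.867 + 46.7 = 83.567 kPa.
Normally consolidated clay, so the full stress increment lies on the virgin compression line:
S_c = C_c·H/(1+e₀)·log₁₀(σ'_f/σ'_0) = 0.31×3.7/(1+0.7)×log₁₀(83.567/36.867)
    = 0.67471 × 0.3554 = 0.2398 m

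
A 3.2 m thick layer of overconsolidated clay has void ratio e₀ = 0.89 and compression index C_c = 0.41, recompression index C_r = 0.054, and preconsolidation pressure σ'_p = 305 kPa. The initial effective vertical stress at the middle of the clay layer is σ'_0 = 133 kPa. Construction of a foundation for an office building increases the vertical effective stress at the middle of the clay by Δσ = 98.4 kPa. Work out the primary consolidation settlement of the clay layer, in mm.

S_c ≈ 22 mm

Final effective stress: σ'_f = 133 + 98.4 = 231.4 kPa.
σ'_f = 231.4 ≤ σ'_p = 305 kPa, so the clay remains overconsolidated and only the recompression index applies:
S_c = C_r·H/(1+e₀)·log₁₀(σ'_f/σ'_0) = 0.054×3.2/1.89×log₁₀(231.4/133)
    = 0.091427 × 0.24051 = 0.02199 m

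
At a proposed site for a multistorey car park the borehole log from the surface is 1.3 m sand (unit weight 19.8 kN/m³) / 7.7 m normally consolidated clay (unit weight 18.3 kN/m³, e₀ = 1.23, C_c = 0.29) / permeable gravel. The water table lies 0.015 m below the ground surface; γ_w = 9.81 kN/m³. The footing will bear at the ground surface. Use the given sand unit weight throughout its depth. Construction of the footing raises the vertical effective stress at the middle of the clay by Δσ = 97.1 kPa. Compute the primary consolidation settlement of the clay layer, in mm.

S_c ≈ 495 mm

Mid-depth of clay below the ground surface: z = 1.3 + 7.7/2 = 5.15 m.
Total vertical stress at mid-clay: σ_v = 19.8×1.3 + 18.3×3.85 = 96.195 kPa.
Pore pressure: u = 9.81×(5.15 − 0.015) = 50.374 kPa.
Initial effective stress: σ'_0 = σ_v − u = 96.195 − 50.374 = 45.821 kPa.
Final effective stress: σ'_f = σ'_0 + Δσ = 45.821 + 97.1 = 142.92 kPa.
Normally consolidated clay, so the full stress increment lies on the virgin compression line:
S_c = C_c·H/(1+e₀)·log₁₀(σ'_f/σ'_0) = 0.29×7.7/(1+1.23)×log₁₀(142.92/45.821)
    = 1.0013 × 0.49403 = 0.4947 m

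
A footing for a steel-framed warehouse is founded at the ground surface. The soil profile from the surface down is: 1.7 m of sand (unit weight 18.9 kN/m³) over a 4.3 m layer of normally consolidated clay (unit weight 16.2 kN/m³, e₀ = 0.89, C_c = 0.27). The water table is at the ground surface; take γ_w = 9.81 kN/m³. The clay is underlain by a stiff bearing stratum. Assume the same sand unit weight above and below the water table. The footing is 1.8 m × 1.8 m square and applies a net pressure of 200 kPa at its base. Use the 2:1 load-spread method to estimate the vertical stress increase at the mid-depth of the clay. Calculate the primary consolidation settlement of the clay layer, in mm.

Mid-depth of clay below the ground surface: z = 1.7 + 4.3/2 = 3.85 m.
Total vertical stress at mid-clay: σ_v = 18.9×1.7 + 16.2×2.15 = 66.96 kPa.
Pore pressure: u = 9.81×(3.85 − 0) = 37.769 kPa.
Initial effective stress: σ'_0 = σ_v − u = 66.96 − 37.769 = 29.191 kPa.
Stress increase at mid-clay by the 2:1 spreading method:
Δσ = qBL/((B+z)(L+z)) = 200×1.8×1.8/((1.8+3.85)(1.8+3.85)) = 20.299 kPa
Final effective stress: σ'_f = σ'_0 + Δσ = 29.191 + 20.299 = 49.49 kPa.
Normally consolidated clay, so the full stress increment lies on the virgin compression line:
S_c = C_c·H/(1+e₀)·log₁₀(σ'_f/σ'_0) = 0.27×4.3/(1+0.89)×log₁₀(49.49/29.191)
    = 0.61429 × 0.22927 = 0.1408 m

S_c ≈ 141 mm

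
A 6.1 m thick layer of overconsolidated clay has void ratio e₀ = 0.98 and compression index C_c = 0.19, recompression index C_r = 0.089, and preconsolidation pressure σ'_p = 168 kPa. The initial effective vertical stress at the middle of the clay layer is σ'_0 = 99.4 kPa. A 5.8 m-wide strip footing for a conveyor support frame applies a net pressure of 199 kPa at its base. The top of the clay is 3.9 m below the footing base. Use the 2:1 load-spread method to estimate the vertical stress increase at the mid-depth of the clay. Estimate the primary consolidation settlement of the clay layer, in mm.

S_c ≈ 93.7 mm

Mid-depth of clay below the footing base: z = 3.9 + 6.1/2 = 6.95 m.
Stress increase at mid-clay by the 2:1 spreading method:
Δσ = qB/(B+z) = 199×5.8/(5.8+6.95) = 90.525 kPa
Final effective stress: σ'_f = 99.4 + 90.525 = 189.93 kPa.
σ'_f = 189.93 > σ'_p = 168 kPa, so the stress path crosses the preconsolidation pressure — recompression up to σ'_p, then virgin compression beyond:
S_c = H/(1+e₀)·[C_r·log₁₀(σ'_p/σ'_0) + C_c·log₁₀(σ'_f/σ'_p)]
    = 6.1/1.98 × [0.089×log₁₀(168/99.4) + 0.19×log₁₀(189.93/168)]
    = 3.0808 × [0.020285 + 0.010124] = 0.09368 m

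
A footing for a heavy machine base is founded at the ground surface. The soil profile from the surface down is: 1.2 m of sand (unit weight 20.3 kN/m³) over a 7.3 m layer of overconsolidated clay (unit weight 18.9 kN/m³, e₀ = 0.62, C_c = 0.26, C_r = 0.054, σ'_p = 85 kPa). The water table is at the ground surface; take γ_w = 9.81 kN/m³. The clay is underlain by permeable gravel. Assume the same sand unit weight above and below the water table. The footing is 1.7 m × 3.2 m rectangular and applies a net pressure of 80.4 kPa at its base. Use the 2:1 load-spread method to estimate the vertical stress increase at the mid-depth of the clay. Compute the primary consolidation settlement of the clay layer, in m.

S_c ≈ 0.0176 m

Mid-depth of clay below the ground surface: z = 1.2 + 7.3/2 = 4.85 m.
Total vertical stress at mid-clay: σ_v = 20.3×1.2 + 18.9×3.65 = 93.345 kPa.
Pore pressure: u = 9.81×(4.85 − 0) = 47.578 kPa.
Initial effective stress: σ'_0 = σ_v − u = 93.345 − 47.578 = 45.767 kPa.
Stress increase at mid-clay by the 2:1 spreading method:
Δσ = qBL/((B+z)(L+z)) = 80.4×1.7×3.2/((1.7+4.85)(3.2+4.85)) = 8.295 kPa
Final effective stress: σ'_f = 45.767 + 8.295 = 54.062 kPa.
σ'_f = 54.062 ≤ σ'_p = 85 kPa, so the clay remains overconsolidated and only the recompression index applies:
S_c = C_r·H/(1+e₀)·log₁₀(σ'_f/σ'_0) = 0.054×7.3/1.62×log₁₀(54.062/45.767)
    = 0.24333 × 0.07234 = 0.0176 m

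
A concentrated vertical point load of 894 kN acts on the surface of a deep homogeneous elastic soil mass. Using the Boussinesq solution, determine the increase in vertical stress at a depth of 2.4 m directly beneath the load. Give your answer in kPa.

Δσ_z ≈ 74.1 kPa

Boussinesq vertical stress below a point load on an elastic half-space:
Δσ_z = 3P/(2πz²) · [1 + (r/z)²]^(−5/2)
r/z = 0/2.4 = 0; [1+(r/z)²]^(−5/2) = 1.
Δσ_z = 3×894/(2π×2.4²) × 1 = 74.107 × 1 = 74.11 kPa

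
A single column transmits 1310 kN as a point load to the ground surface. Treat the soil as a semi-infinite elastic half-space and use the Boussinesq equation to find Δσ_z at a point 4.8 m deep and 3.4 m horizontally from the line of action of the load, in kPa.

Boussinesq vertical stress below a point load on an elastic half-space:
Δσ_z = 3P/(2πz²) · [1 + (r/z)²]^(−5/2)
r/z = 3.4/4.8 = 0.70833; [1+(r/z)²]^(−5/2) = 0.36184.
Δσ_z = 3×1310/(2π×4.8²) × 0.36184 = 27.148 × 0.36184 = 9.823 kPa

Δσ_z ≈ 9.82 kPa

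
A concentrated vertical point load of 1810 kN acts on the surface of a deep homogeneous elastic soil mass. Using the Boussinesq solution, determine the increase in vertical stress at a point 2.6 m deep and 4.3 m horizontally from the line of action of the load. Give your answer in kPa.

Δσ_z ≈ 4.74 kPa

Boussinesq vertical stress below a point load on an elastic half-space:
Δσ_z = 3P/(2πz²) · [1 + (r/z)²]^(−5/2)
r/z = 4.3/2.6 = 1.6538; [1+(r/z)²]^(−5/2) = 0.037086.
Δσ_z = 3×1810/(2π×2.6²) × 0.037086 = 127.84 × 0.037086 = 4.741 kPa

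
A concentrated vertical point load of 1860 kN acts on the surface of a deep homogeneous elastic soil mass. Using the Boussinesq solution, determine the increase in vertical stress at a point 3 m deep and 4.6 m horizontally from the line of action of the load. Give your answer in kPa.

Boussinesq vertical stress below a point load on an elastic half-space:
Δσ_z = 3P/(2πz²) · [1 + (r/z)²]^(−5/2)
r/z = 4.6/3 = 1.5333; [1+(r/z)²]^(−5/2) = 0.048644.
Δσ_z = 3×1860/(2π×3²) × 0.048644 = 98.676 × 0.048644 = 4.8 kPa

Δσ_z ≈ 4.8 kPa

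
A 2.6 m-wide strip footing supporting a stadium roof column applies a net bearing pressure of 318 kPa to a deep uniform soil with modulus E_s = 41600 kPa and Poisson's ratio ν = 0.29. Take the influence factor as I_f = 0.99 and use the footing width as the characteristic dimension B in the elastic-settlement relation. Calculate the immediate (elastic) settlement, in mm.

S_e ≈ 18 mm

Immediate (elastic) settlement: S_e = q·B·(1−ν²)/E_s · I_f.
S_e = 318 × 2.6 × (1 − 0.29²) / 41600 × 0.99
    = 318 × 2.6 × 0.9159 / 41600 × 0.99
    = 0.01802 m = 18.02 mm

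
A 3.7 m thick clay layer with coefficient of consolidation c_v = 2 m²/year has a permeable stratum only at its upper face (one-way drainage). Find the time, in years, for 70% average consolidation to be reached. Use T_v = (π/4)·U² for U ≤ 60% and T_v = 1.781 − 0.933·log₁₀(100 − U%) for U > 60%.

Drainage path length: H_d = H = 3.7 m (single drainage).
U > 60%: T_v = 1.781 − 0.933·log₁₀(100 − 70) = 0.40285.
t = T_v·H_d²/c_v = 0.40285×3.7²/2 = 2.758 years.

t ≈ 2.76 years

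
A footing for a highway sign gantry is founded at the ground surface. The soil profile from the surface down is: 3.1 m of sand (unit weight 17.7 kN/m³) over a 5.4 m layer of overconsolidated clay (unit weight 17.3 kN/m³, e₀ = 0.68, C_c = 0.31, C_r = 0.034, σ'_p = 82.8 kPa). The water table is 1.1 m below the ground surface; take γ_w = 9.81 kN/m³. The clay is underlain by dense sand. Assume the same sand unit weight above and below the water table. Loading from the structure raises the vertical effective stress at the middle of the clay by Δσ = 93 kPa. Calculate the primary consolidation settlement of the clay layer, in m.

Mid-depth of clay below the ground surface: z = 3.1 + 5.4/2 = 5.8 m.
Total vertical stress at mid-clay: σ_v = 17.7×3.1 + 17.3×2.7 = 101.58 kPa.
Pore pressure: u = 9.81×(5.8 − 1.1) = 46.107 kPa.
Initial effective stress: σ'_0 = σ_v − u = 101.58 − 46.107 = 55.473 kPa.
Final effective stress: σ'_f = 55.473 + 93 = 148.47 kPa.
σ'_f = 148.47 > σ'_p = 82.8 kPa, so the stress path crosses the preconsolidation pressure — recompression up to σ'_p, then virgin compression beyond:
S_c = H/(1+e₀)·[C_r·log₁₀(σ'_p/σ'_0) + C_c·log₁₀(σ'_f/σ'_p)]
    = 5.4/1.68 × [0.034×log₁₀(82.8/55.473) + 0.31×log₁₀(148.47/82.8)]
    = 3.2143 × [0.0059143 + 0.078619] = 0.2717 m

S_c ≈ 0.272 m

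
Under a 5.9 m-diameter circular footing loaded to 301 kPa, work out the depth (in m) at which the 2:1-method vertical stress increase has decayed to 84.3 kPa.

z ≈ 5.25 m

2:1 spreading — at depth z the loaded area has grown by z in each plan dimension:
qD²/(D+z)² = Δσ_z ⇒ z = D(√(q/Δσ_z) − 1) = 5.9×(√(301/84.3) − 1) = 5.249 m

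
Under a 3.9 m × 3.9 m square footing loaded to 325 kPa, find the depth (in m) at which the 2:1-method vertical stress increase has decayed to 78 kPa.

z ≈ 4.06 m

2:1 spreading — at depth z the loaded area has grown by z in each plan dimension:
qB²/(B+z)² = Δσ_z ⇒ z = B(√(q/Δσ_z) − 1) = 3.9×(√(325/78) − 1) = 4.061 m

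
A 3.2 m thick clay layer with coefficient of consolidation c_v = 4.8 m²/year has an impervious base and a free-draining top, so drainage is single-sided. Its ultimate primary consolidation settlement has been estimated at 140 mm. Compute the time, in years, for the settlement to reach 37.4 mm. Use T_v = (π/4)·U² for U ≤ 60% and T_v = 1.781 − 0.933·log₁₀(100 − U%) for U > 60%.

t ≈ 0.12 years

Drainage path length: H_d = H = 3.2 m (single drainage).
U = S(t)/S_ult = 37.4/140 = 0.2671.
U ≤ 60%: T_v = (π/4)·U² = (π/4)×0.26714² = 0.05605.
t = T_v·H_d²/c_v = 0.05605×3.2²/4.8 = 0.1196 years.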